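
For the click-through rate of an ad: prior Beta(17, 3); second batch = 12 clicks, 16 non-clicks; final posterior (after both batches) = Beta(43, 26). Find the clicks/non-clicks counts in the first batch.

Because Beta–binomial updating is additive in the counts, the combined data contributed (α_post−α_prior, β_post−β_prior) successes and failures.
Total across both batches: 43−17=26 clicks, 26−3=23 non-clicks.
Subtract the second batch: 26−12=14 clicks and 23−16=7 non-clicks.

14 clicks and 7 non-clicks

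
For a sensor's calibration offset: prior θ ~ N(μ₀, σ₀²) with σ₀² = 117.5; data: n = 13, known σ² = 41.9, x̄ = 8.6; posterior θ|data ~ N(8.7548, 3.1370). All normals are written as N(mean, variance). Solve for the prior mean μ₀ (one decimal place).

The posterior mean is a precision-weighted average: μ_n = (τ₀μ₀ + τ_data·x̄)/(τ₀+τ_data), with τ₀=1/σ₀² and τ_data=n/σ².
Here τ₀ = 1/117.5 = 0.008511 and τ_data = 13/41.9 = 0.310263, so τ_n = 0.318774.
Rearranging for μ₀: μ₀ = (μ_n·τ_n − τ_data·x̄)/τ₀ = (8.7548·0.318774 − 0.310263·8.6) / 0.008511 = 0.122541/0.008511 ≈ 14.4.

μ₀ = 14.4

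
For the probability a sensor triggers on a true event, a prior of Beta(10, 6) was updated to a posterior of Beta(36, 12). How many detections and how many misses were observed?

26 detections and 6 misses

Under Beta–binomial conjugacy the posterior parameters are (α+s, β+f).
So s = 36 − 10 = 26 and f = 12 − 6 = 6.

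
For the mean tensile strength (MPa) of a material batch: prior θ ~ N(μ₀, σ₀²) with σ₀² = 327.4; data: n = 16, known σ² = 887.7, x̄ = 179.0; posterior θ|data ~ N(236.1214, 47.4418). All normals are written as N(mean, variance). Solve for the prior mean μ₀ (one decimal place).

The posterior mean is a precision-weighted average: μ_n = (τ₀μ₀ + τ_data·x̄)/(τ₀+τ_data), with τ₀=1/σ₀² and τ_data=n/σ².
Here τ₀ = 1/327.4 = 0.003054 and τ_data = 16/887.7 = 0.018024, so τ_n = 0.021078.
Rearranging for μ₀: μ₀ = (μ_n·τ_n − τ_data·x̄)/τ₀ = (236.1214·0.021078 − 0.018024·179.0) / 0.003054 = 1.750671/0.003054 ≈ 573.2.

μ₀ = 573.2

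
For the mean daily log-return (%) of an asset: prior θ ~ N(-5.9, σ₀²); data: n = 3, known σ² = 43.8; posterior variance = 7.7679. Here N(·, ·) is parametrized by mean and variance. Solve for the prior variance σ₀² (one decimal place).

For the Normal–Normal model with known σ², precisions add: τ_n = τ₀ + n/σ².
So 1/σ₀² = 1/7.7679 − 3/43.8 = 0.128735 − 0.068493 = 0.060242.
Hence σ₀² = 1/0.060242 ≈ 16.6.

σ₀² = 16.6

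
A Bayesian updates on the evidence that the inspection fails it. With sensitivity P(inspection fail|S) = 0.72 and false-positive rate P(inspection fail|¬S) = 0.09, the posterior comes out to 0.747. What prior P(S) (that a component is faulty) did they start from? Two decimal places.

P(S) = 0.27

In odds form, posterior odds = prior odds × likelihood ratio, so prior odds = posterior odds ÷ LR.
Posterior odds = 0.747/(1−0.747) = 2.9526. LR = 0.72/0.09 = 8.0000.
Prior odds = 2.9526/8.0000 = 0.3691, so P(S) = 0.3691/(1+0.3691) ≈ 0.27.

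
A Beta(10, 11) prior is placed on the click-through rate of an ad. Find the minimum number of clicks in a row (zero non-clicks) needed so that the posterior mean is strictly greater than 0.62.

After k clicks and 0 non-clicks the posterior is Beta(10+k, 11), with mean (10+k)/(10+11+k).
Set (10+k)/(21+k) > 0.62 and solve: k > (0.62·21 − 10)/(1 − 0.62) = 7.947.
The smallest integer exceeding 7.947 is 8, and checking k=8: (18)/(29) = 0.6207 > 0.62.

k = 8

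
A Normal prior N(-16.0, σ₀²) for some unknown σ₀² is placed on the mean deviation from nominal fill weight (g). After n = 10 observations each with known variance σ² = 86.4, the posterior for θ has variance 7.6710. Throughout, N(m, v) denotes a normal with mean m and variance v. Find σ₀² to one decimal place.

σ₀² = 68.4

For the Normal–Normal model with known σ², precisions add: τ_n = τ₀ + n/σ².
So 1/σ₀² = 1/7.6710 − 10/86.4 = 0.130361 − 0.115741 = 0.014620.
Hence σ₀² = 1/0.014620 ≈ 68.4.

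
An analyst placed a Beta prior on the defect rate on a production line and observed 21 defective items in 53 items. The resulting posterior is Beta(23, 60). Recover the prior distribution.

Under Beta–binomial conjugacy the posterior parameters are (α+s, β+f).
Subtract the data counts: 23−21=2, 60−32=28.

Beta(2, 28)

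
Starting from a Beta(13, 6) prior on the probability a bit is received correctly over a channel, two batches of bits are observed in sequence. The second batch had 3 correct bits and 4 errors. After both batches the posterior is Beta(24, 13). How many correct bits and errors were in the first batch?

Sequential conjugate updates are equivalent to a single update on the pooled data, so total successes = posterior α − prior α and total failures = posterior β − prior β.
Total across both batches: 24−13=11 correct bits, 13−6=7 errors.
Subtract the second batch: 11−3=8 correct bits and 7−4=3 errors.

8 correct bits and 3 errors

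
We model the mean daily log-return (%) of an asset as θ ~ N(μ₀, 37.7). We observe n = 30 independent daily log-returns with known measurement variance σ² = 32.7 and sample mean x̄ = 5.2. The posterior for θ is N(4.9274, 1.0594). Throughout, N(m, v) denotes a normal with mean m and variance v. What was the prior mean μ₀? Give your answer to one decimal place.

μ₀ = -4.5

The posterior mean is a precision-weighted average: μ_n = (τ₀μ₀ + τ_data·x̄)/(τ₀+τ_data), with τ₀=1/σ₀² and τ_data=n/σ².
Here τ₀ = 1/37.7 = 0.026525 and τ_data = 30/32.7 = 0.917431, so τ_n = 0.943956.
Rearranging for μ₀: μ₀ = (μ_n·τ_n − τ_data·x̄)/τ₀ = (4.9274·0.943956 − 0.917431·5.2) / 0.026525 = -0.119392/0.026525 ≈ -4.5.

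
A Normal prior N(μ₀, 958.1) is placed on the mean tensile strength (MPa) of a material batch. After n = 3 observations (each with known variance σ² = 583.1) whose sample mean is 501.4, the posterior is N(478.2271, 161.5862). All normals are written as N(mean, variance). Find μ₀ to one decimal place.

With known observation variance, the Normal–Normal posterior has precision τ_n = τ₀ + n/σ² and mean μ_n = (τ₀μ₀ + (n/σ²)x̄)/τ_n.
Here τ₀ = 1/958.1 = 0.001044 and τ_data = 3/583.1 = 0.005145, so τ_n = 0.006189.
Rearranging for μ₀: μ₀ = (μ_n·τ_n − τ_data·x̄)/τ₀ = (478.2271·0.006189 − 0.005145·501.4) / 0.001044 = 0.380045/0.001044 ≈ 364.0.

μ₀ = 364.0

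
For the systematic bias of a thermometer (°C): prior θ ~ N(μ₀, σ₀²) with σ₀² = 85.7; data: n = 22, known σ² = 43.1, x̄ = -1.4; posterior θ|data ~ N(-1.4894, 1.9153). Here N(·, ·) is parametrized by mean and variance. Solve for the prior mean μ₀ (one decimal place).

μ₀ = -5.4

With known observation variance, the Normal–Normal posterior has precision τ_n = τ₀ + n/σ² and mean μ_n = (τ₀μ₀ + (n/σ²)x̄)/τ_n.
Here τ₀ = 1/85.7 = 0.011669 and τ_data = 22/43.1 = 0.510441, so τ_n = 0.522110.
Rearranging for μ₀: μ₀ = (μ_n·τ_n − τ_data·x̄)/τ₀ = (-1.4894·0.522110 − 0.510441·-1.4) / 0.011669 = -0.063013/0.011669 ≈ -5.4.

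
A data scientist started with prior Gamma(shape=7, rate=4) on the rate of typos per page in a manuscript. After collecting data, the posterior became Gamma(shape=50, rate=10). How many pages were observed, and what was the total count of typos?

A Gamma(α, β) prior (rate parametrization) on a Poisson rate with n observations summing to S gives posterior Gamma(α+S, β+n).
Matching: Σxᵢ = 50 − 7 = 43 and n = 10 − 4 = 6.

n = 6 pages with total 43 typos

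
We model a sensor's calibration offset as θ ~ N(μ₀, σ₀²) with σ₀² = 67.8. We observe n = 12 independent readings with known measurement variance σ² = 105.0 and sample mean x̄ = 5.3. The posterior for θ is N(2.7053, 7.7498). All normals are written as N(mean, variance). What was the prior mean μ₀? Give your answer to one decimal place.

μ₀ = -17.4

The posterior mean is a precision-weighted average: μ_n = (τ₀μ₀ + τ_data·x̄)/(τ₀+τ_data), with τ₀=1/σ₀² and τ_data=n/σ².
Here τ₀ = 1/67.8 = 0.014749 and τ_data = 12/105.0 = 0.114286, so τ_n = 0.129035.
Rearranging for μ₀: μ₀ = (μ_n·τ_n − τ_data·x̄)/τ₀ = (2.7053·0.129035 − 0.114286·5.3) / 0.014749 = -0.256637/0.014749 ≈ -17.4.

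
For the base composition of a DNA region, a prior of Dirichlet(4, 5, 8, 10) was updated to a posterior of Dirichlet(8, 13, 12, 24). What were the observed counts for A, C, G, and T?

For a Dirichlet(α) prior with multinomial counts c, the posterior is Dirichlet(α + c) componentwise.
Counts are posterior − prior componentwise: 8−4=4, 13−5=8, 12−8=4, 24−10=14.

counts (4, 8, 4, 14)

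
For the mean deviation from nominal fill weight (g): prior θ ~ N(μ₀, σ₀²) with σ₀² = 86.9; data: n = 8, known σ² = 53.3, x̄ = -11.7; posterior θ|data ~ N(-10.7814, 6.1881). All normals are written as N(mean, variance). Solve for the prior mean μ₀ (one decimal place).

The posterior mean is a precision-weighted average: μ_n = (τ₀μ₀ + τ_data·x̄)/(τ₀+τ_data), with τ₀=1/σ₀² and τ_data=n/σ².
Here τ₀ = 1/86.9 = 0.011507 and τ_data = 8/53.3 = 0.150094, so τ_n = 0.161601.
Rearranging for μ₀: μ₀ = (μ_n·τ_n − τ_data·x̄)/τ₀ = (-10.7814·0.161601 − 0.150094·-11.7) / 0.011507 = 0.013815/0.011507 ≈ 1.2.

μ₀ = 1.2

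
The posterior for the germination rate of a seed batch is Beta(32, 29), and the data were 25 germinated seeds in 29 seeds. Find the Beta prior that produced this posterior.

A Beta(a, b) prior with s successes and f failures in binomial data gives a Beta(a+s, b+f) posterior.
Subtract the data counts: 32−25=7, 29−4=25.

Beta(7, 25)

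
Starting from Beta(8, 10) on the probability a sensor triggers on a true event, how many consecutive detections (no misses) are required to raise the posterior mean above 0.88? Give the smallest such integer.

k = 66

After k detections and 0 misses the posterior is Beta(8+k, 10), with mean (8+k)/(8+10+k).
Set (8+k)/(18+k) > 0.88 and solve: k > (0.88·18 − 8)/(1 − 0.88) = 65.333.
The smallest integer exceeding 65.333 is 66, and checking k=66: (74)/(84) = 0.8810 > 0.88.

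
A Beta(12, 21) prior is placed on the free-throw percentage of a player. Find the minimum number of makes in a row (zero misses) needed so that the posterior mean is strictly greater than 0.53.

After k makes and 0 misses the posterior is Beta(12+k, 21), with mean (12+k)/(12+21+k).
Set (12+k)/(33+k) > 0.53 and solve: k > (0.53·33 − 12)/(1 − 0.53) = 11.681.
The smallest integer exceeding 11.681 is 12, and checking k=12: (24)/(45) = 0.5333 > 0.53.

k = 12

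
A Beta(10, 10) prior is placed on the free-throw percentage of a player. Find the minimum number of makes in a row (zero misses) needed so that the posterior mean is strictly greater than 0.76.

After k makes and 0 misses the posterior is Beta(10+k, 10), with mean (10+k)/(10+10+k).
Set (10+k)/(20+k) > 0.76 and solve: k > (0.76·20 − 10)/(1 − 0.76) = 21.667.
The smallest integer exceeding 21.667 is 22, and checking k=22: (32)/(42) = 0.7619 > 0.76.

k = 22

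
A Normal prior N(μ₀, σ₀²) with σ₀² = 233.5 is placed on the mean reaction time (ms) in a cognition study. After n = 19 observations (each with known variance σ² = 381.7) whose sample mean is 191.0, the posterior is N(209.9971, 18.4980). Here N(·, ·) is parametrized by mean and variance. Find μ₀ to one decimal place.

With known observation variance, the Normal–Normal posterior has precision τ_n = τ₀ + n/σ² and mean μ_n = (τ₀μ₀ + (n/σ²)x̄)/τ_n.
Here τ₀ = 1/233.5 = 0.004283 and τ_data = 19/381.7 = 0.049777, so τ_n = 0.054060.
Rearranging for μ₀: μ₀ = (μ_n·τ_n − τ_data·x̄)/τ₀ = (209.9971·0.054060 − 0.049777·191.0) / 0.004283 = 1.845036/0.004283 ≈ 430.8.

μ₀ = 430.8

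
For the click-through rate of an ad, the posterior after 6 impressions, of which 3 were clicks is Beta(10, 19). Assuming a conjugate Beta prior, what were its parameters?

A Beta(α, β) prior with s successes and f failures in binomial data gives a Beta(α+s, β+f) posterior.
Subtract the data counts: 10−3=7, 19−3=16.

Beta(7, 16)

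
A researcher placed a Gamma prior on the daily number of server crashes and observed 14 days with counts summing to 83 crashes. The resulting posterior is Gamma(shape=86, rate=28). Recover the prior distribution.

A Gamma(α, β) prior (rate parametrization) on a Poisson rate with n observations summing to S gives posterior Gamma(α+S, β+n).
So α = 86 − 83 = 3 and β = 28 − 14 = 14.

Gamma(shape=3, rate=14)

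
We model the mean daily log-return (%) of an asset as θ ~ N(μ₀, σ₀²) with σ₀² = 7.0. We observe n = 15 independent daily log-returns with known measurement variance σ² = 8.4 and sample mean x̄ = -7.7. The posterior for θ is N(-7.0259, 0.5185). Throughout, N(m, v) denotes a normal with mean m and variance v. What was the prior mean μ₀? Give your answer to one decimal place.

μ₀ = 1.4

With known observation variance, the Normal–Normal posterior has precision τ_n = τ₀ + n/σ² and mean μ_n = (τ₀μ₀ + (n/σ²)x̄)/τ_n.
Here τ₀ = 1/7.0 = 0.142857 and τ_data = 15/8.4 = 1.785714, so τ_n = 1.928571.
Rearranging for μ₀: μ₀ = (μ_n·τ_n − τ_data·x̄)/τ₀ = (-7.0259·1.928571 − 1.785714·-7.7) / 0.142857 = 0.200051/0.142857 ≈ 1.4.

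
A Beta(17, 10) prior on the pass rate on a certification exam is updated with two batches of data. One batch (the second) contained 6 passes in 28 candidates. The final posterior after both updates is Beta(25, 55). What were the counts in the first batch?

Because Beta–binomial updating is additive in the counts, the combined data contributed (α_post−α_prior, β_post−β_prior) successes and failures.
Total across both batches: 25−17=8 passes, 55−10=45 failures.
Subtract the second batch: 8−6=2 passes and 45−22=23 failures.

2 passes and 23 failures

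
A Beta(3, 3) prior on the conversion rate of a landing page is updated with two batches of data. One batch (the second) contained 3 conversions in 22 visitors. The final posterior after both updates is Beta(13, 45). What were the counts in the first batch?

7 conversions and 23 bounces

Sequential conjugate updates are equivalent to a single update on the pooled data, so total successes = posterior α − prior α and total failures = posterior β − prior β.
Total across both batches: 13−3=10 conversions, 45−3=42 bounces.
Subtract the second batch: 10−3=7 conversions and 42−19=23 bounces.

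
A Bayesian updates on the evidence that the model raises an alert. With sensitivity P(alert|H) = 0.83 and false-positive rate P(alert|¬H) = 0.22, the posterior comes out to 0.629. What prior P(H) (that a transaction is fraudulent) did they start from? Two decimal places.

P(H) = 0.31

In odds form, posterior odds = prior odds × likelihood ratio, so prior odds = posterior odds ÷ LR.
Posterior odds = 0.629/(1−0.629) = 1.6954. LR = 0.83/0.22 = 3.7727.
Prior odds = 1.6954/3.7727 = 0.4494, so P(H) = 0.4494/(1+0.4494) ≈ 0.31.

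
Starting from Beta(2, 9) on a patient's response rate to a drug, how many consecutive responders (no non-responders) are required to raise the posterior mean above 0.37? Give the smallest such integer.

After k responders and 0 non-responders the posterior is Beta(2+k, 9), with mean (2+k)/(2+9+k).
Set (2+k)/(11+k) > 0.37 and solve: k > (0.37·11 − 2)/(1 − 0.37) = 3.286.
The smallest integer exceeding 3.286 is 4, and checking k=4: (6)/(15) = 0.4000 > 0.37.

k = 4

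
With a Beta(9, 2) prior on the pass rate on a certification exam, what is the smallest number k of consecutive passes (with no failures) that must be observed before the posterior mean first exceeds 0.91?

k = 12

After k passes and 0 failures the posterior is Beta(9+k, 2), with mean (9+k)/(9+2+k).
Set (9+k)/(11+k) > 0.91 and solve: k > (0.91·11 − 9)/(1 − 0.91) = 11.222.
The smallest integer exceeding 11.222 is 12, and checking k=12: (21)/(23) = 0.9130 > 0.91.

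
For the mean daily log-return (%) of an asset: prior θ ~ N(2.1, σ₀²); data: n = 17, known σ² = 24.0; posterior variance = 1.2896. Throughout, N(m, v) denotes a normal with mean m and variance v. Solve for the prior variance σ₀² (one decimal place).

σ₀² = 14.9

For the Normal–Normal model with known σ², precisions add: τ_n = τ₀ + n/σ².
So 1/σ₀² = 1/1.2896 − 17/24.0 = 0.775434 − 0.708333 = 0.067101.
Hence σ₀² = 1/0.067101 ≈ 14.9.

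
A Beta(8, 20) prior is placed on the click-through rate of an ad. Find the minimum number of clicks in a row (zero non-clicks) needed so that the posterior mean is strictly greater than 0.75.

After k clicks and 0 non-clicks the posterior is Beta(8+k, 20), with mean (8+k)/(8+20+k).
Set (8+k)/(28+k) > 0.75 and solve: k > (0.75·28 − 8)/(1 − 0.75) = 52.000.
The smallest integer exceeding 52.000 is 53, and checking k=53: (61)/(81) = 0.7531 > 0.75.

k = 53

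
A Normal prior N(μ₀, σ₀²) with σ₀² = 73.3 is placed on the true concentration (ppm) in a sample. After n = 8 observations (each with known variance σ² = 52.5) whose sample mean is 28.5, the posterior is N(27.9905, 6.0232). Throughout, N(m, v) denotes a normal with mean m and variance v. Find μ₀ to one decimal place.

μ₀ = 22.3

With known observation variance, the Normal–Normal posterior has precision τ_n = τ₀ + n/σ² and mean μ_n = (τ₀μ₀ + (n/σ²)x̄)/τ_n.
Here τ₀ = 1/73.3 = 0.013643 and τ_data = 8/52.5 = 0.152381, so τ_n = 0.166024.
Rearranging for μ₀: μ₀ = (μ_n·τ_n − τ_data·x̄)/τ₀ = (27.9905·0.166024 − 0.152381·28.5) / 0.013643 = 0.304236/0.013643 ≈ 22.3.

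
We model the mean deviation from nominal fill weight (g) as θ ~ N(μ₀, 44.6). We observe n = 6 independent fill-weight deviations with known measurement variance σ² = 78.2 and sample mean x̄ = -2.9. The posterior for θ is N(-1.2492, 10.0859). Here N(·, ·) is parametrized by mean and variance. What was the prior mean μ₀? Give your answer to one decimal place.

μ₀ = 4.4

With known observation variance, the Normal–Normal posterior has precision τ_n = τ₀ + n/σ² and mean μ_n = (τ₀μ₀ + (n/σ²)x̄)/τ_n.
Here τ₀ = 1/44.6 = 0.022422 and τ_data = 6/78.2 = 0.076726, so τ_n = 0.099148.
Rearranging for μ₀: μ₀ = (μ_n·τ_n − τ_data·x̄)/τ₀ = (-1.2492·0.099148 − 0.076726·-2.9) / 0.022422 = 0.098650/0.022422 ≈ 4.4.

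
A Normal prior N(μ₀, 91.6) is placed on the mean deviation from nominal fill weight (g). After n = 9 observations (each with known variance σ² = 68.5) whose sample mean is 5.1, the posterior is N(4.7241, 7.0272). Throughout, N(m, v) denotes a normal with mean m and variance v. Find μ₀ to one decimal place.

μ₀ = 0.2

The posterior mean is a precision-weighted average: μ_n = (τ₀μ₀ + τ_data·x̄)/(τ₀+τ_data), with τ₀=1/σ₀² and τ_data=n/σ².
Here τ₀ = 1/91.6 = 0.010917 and τ_data = 9/68.5 = 0.131387, so τ_n = 0.142304.
Rearranging for μ₀: μ₀ = (μ_n·τ_n − τ_data·x̄)/τ₀ = (4.7241·0.142304 − 0.131387·5.1) / 0.010917 = 0.002185/0.010917 ≈ 0.2.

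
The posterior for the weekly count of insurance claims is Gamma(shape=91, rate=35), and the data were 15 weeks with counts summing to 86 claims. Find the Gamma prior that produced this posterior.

A Gamma(α, β) prior (rate parametrization) on a Poisson rate with n observations summing to S gives posterior Gamma(α+S, β+n).
So α = 91 − 86 = 5 and β = 35 − 15 = 20.

Gamma(shape=5, rate=20)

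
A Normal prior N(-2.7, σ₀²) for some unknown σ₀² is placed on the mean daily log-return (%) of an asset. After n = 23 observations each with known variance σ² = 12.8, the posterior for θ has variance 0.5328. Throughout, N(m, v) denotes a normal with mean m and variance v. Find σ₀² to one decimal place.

σ₀² = 12.5

Posterior precision equals prior precision plus data precision: 1/σ_n² = 1/σ₀² + n/σ².
So 1/σ₀² = 1/0.5328 − 23/12.8 = 1.876877 − 1.796875 = 0.080002.
Hence σ₀² = 1/0.080002 ≈ 12.5.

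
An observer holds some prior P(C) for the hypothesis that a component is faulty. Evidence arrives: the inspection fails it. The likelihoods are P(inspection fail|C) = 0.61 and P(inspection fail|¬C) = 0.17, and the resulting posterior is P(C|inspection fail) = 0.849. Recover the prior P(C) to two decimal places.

P(C) = 0.61

In odds form, posterior odds = prior odds × likelihood ratio, so prior odds = posterior odds ÷ LR.
Posterior odds = 0.849/(1−0.849) = 5.6225. LR = 0.61/0.17 = 3.5882.
Prior odds = 5.6225/3.5882 = 1.5669, so P(C) = 1.5669/(1+1.5669) ≈ 0.61.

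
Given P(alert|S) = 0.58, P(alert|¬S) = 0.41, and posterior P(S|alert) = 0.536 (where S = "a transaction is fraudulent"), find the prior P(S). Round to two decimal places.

P(S) = 0.45

In odds form, posterior odds = prior odds × likelihood ratio, so prior odds = posterior odds ÷ LR.
Posterior odds = 0.536/(1−0.536) = 1.1552. LR = 0.58/0.41 = 1.4146.
Prior odds = 1.1552/1.4146 = 0.8166, so P(S) = 0.8166/(1+0.8166) ≈ 0.45.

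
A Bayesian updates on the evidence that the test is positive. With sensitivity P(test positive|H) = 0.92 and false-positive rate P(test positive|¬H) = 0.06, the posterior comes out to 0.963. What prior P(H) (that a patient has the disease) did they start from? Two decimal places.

In odds form, posterior odds = prior odds × likelihood ratio, so prior odds = posterior odds ÷ LR.
Posterior odds = 0.963/(1−0.963) = 26.0270. LR = 0.92/0.06 = 15.3333.
Prior odds = 26.0270/15.3333 = 1.6974, so P(H) = 1.6974/(1+1.6974) ≈ 0.63.

P(H) = 0.63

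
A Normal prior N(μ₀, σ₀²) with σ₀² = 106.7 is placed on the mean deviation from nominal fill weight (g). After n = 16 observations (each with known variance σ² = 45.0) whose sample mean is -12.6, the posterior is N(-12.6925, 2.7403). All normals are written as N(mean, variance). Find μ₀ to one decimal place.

With known observation variance, the Normal–Normal posterior has precision τ_n = τ₀ + n/σ² and mean μ_n = (τ₀μ₀ + (n/σ²)x̄)/τ_n.
Here τ₀ = 1/106.7 = 0.009372 and τ_data = 16/45.0 = 0.355556, so τ_n = 0.364928.
Rearranging for μ₀: μ₀ = (μ_n·τ_n − τ_data·x̄)/τ₀ = (-12.6925·0.364928 − 0.355556·-12.6) / 0.009372 = -0.151843/0.009372 ≈ -16.2.

μ₀ = -16.2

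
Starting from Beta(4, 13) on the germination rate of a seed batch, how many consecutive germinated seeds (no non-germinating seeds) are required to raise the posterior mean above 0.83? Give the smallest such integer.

k = 60

After k germinated seeds and 0 non-germinating seeds the posterior is Beta(4+k, 13), with mean (4+k)/(4+13+k).
Set (4+k)/(17+k) > 0.83 and solve: k > (0.83·17 − 4)/(1 − 0.83) = 59.471.
The smallest integer exceeding 59.471 is 60.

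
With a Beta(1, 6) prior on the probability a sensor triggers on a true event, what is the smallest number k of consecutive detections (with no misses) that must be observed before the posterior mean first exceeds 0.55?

k = 7

After k detections and 0 misses the posterior is Beta(1+k, 6), with mean (1+k)/(1+6+k).
Set (1+k)/(7+k) > 0.55 and solve: k > (0.55·7 − 1)/(1 − 0.55) = 6.333.
The smallest integer exceeding 6.333 is 7.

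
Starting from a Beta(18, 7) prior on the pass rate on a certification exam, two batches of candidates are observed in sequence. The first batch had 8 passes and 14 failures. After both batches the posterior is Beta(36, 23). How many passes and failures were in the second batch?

Because Beta–binomial updating is additive in the counts, the combined data contributed (α_post−α_prior, β_post−β_prior) successes and failures.
Total across both batches: 36−18=18 passes, 23−7=16 failures.
Subtract the first batch: 18−8=10 passes and 16−14=2 failures.

10 passes and 2 failures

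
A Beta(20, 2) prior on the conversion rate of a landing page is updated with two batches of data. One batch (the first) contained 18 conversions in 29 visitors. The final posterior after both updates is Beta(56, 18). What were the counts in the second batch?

18 conversions and 5 bounces

Because Beta–binomial updating is additive in the counts, the combined data contributed (α_post−α_prior, β_post−β_prior) successes and failures.
Total across both batches: 56−20=36 conversions, 18−2=16 bounces.
Subtract the first batch: 36−18=18 conversions and 16−11=5 bounces.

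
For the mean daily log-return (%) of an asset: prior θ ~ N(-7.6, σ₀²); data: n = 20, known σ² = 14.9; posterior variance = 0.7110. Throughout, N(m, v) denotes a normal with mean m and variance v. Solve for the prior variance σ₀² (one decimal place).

σ₀² = 15.6

Posterior precision equals prior precision plus data precision: 1/σ_n² = 1/σ₀² + n/σ².
So 1/σ₀² = 1/0.7110 − 20/14.9 = 1.406470 − 1.342282 = 0.064188.
Hence σ₀² = 1/0.064188 ≈ 15.6.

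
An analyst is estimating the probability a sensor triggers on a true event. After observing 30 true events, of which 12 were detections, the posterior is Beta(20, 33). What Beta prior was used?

Beta(8, 15)

Under Beta–binomial conjugacy the posterior parameters are (a+s, b+f).
So a = 20 − 12 = 8 and b = 33 − 18 = 15.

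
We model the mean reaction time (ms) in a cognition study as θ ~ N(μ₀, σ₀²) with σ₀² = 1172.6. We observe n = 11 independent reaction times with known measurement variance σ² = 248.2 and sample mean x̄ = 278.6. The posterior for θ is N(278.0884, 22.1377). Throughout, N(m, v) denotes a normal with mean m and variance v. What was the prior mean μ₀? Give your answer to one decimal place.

With known observation variance, the Normal–Normal posterior has precision τ_n = τ₀ + n/σ² and mean μ_n = (τ₀μ₀ + (n/σ²)x̄)/τ_n.
Here τ₀ = 1/1172.6 = 0.000853 and τ_data = 11/248.2 = 0.044319, so τ_n = 0.045172.
Rearranging for μ₀: μ₀ = (μ_n·τ_n − τ_data·x̄)/τ₀ = (278.0884·0.045172 − 0.044319·278.6) / 0.000853 = 0.214536/0.000853 ≈ 251.5.

μ₀ = 251.5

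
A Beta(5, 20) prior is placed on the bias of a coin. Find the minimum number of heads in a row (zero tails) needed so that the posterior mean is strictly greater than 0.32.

k = 5

After k heads and 0 tails the posterior is Beta(5+k, 20), with mean (5+k)/(5+20+k).
Set (5+k)/(25+k) > 0.32 and solve: k > (0.32·25 − 5)/(1 − 0.32) = 4.412.
The smallest integer exceeding 4.412 is 5.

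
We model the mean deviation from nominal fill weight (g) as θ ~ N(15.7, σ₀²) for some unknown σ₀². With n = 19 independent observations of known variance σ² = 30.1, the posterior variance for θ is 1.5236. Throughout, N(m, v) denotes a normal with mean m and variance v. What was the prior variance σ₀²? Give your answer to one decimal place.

σ₀² = 39.8

Posterior precision equals prior precision plus data precision: 1/σ_n² = 1/σ₀² + n/σ².
So 1/σ₀² = 1/1.5236 − 19/30.1 = 0.656340 − 0.631229 = 0.025111.
Hence σ₀² = 1/0.025111 ≈ 39.8.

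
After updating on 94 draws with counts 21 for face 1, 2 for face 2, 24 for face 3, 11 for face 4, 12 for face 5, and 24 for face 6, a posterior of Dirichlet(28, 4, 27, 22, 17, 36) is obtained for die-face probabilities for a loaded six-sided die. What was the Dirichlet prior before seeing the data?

Dirichlet(7, 2, 3, 11, 5, 12)

For a Dirichlet(α) prior with multinomial counts c, the posterior is Dirichlet(α + c) componentwise.
Subtract each count from the matching posterior parameter: 28−21=7, 4−2=2, 27−24=3, 22−11=11, 17−12=5, 36−24=12.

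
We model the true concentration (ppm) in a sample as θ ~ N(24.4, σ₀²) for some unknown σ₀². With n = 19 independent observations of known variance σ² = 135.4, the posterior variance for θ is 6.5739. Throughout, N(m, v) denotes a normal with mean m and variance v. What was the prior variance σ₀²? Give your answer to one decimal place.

For the Normal–Normal model with known σ², precisions add: τ_n = τ₀ + n/σ².
So 1/σ₀² = 1/6.5739 − 19/135.4 = 0.152117 − 0.140325 = 0.011792.
Hence σ₀² = 1/0.011792 ≈ 84.8.

σ₀² = 84.8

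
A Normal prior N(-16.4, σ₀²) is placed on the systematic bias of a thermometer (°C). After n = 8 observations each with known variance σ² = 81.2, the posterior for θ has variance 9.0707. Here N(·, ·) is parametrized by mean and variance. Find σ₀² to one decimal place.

For the Normal–Normal model with known σ², precisions add: τ_n = τ₀ + n/σ².
So 1/σ₀² = 1/9.0707 − 8/81.2 = 0.110245 − 0.098522 = 0.011723.
Hence σ₀² = 1/0.011723 ≈ 85.3.

σ₀² = 85.3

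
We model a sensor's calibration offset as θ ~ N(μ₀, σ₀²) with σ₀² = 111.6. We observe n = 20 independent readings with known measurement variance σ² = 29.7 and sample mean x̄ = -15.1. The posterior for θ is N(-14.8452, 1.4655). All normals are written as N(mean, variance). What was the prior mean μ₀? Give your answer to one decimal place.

μ₀ = 4.3

The posterior mean is a precision-weighted average: μ_n = (τ₀μ₀ + τ_data·x̄)/(τ₀+τ_data), with τ₀=1/σ₀² and τ_data=n/σ².
Here τ₀ = 1/111.6 = 0.008961 and τ_data = 20/29.7 = 0.673401, so τ_n = 0.682362.
Rearranging for μ₀: μ₀ = (μ_n·τ_n − τ_data·x̄)/τ₀ = (-14.8452·0.682362 − 0.673401·-15.1) / 0.008961 = 0.038555/0.008961 ≈ 4.3.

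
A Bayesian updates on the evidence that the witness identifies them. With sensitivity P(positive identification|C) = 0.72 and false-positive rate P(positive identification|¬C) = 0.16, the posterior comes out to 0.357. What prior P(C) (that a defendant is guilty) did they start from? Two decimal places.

In odds form, posterior odds = prior odds × likelihood ratio, so prior odds = posterior odds ÷ LR.
Posterior odds = 0.357/(1−0.357) = 0.5552. LR = 0.72/0.16 = 4.5000.
Prior odds = 0.5552/4.5000 = 0.1234, so P(C) = 0.1234/(1+0.1234) ≈ 0.11.

P(C) = 0.11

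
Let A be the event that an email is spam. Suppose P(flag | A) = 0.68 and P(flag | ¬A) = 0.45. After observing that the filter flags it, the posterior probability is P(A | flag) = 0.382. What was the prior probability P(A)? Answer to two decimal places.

P(A) = 0.29

In odds form, posterior odds = prior odds × likelihood ratio, so prior odds = posterior odds ÷ LR.
Posterior odds = 0.382/(1−0.382) = 0.6181. LR = 0.68/0.45 = 1.5111.
Prior odds = 0.6181/1.5111 = 0.4090, so P(A) = 0.4090/(1+0.4090) ≈ 0.29.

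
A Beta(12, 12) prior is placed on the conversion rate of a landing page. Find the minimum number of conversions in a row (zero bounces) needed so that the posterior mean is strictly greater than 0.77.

k = 29

After k conversions and 0 bounces the posterior is Beta(12+k, 12), with mean (12+k)/(12+12+k).
Set (12+k)/(24+k) > 0.77 and solve: k > (0.77·24 − 12)/(1 − 0.77) = 28.174.
The smallest integer exceeding 28.174 is 29.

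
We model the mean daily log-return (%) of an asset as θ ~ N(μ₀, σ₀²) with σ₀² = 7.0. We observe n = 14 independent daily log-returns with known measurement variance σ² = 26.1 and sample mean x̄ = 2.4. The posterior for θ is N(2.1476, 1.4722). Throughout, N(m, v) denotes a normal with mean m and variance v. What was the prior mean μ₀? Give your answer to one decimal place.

The posterior mean is a precision-weighted average: μ_n = (τ₀μ₀ + τ_data·x̄)/(τ₀+τ_data), with τ₀=1/σ₀² and τ_data=n/σ².
Here τ₀ = 1/7.0 = 0.142857 and τ_data = 14/26.1 = 0.536398, so τ_n = 0.679255.
Rearranging for μ₀: μ₀ = (μ_n·τ_n − τ_data·x̄)/τ₀ = (2.1476·0.679255 − 0.536398·2.4) / 0.142857 = 0.171413/0.142857 ≈ 1.2.

μ₀ = 1.2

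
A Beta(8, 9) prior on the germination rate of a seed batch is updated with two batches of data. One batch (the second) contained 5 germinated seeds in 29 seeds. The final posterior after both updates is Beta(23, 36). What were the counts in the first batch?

10 germinated seeds and 3 non-germinating seeds

Because Beta–binomial updating is additive in the counts, the combined data contributed (α_post−α_prior, β_post−β_prior) successes and failures.
Total across both batches: 23−8=15 germinated seeds, 36−9=27 non-germinating seeds.
Subtract the second batch: 15−5=10 germinated seeds and 27−24=3 non-germinating seeds.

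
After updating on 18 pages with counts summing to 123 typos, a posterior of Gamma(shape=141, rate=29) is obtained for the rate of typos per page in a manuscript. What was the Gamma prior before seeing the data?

Gamma–Poisson conjugacy: posterior shape = α + Σxᵢ, posterior rate = β + n.
So α = 141 − 123 = 18 and β = 29 − 18 = 11.

Gamma(shape=18, rate=11)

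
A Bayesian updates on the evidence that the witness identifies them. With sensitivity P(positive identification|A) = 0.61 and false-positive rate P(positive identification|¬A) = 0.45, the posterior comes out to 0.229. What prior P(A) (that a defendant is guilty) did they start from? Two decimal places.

P(A) = 0.18

Bayes' rule in odds form gives O(A|E) = O(A)·[P(E|A)/P(E|¬A)], hence O(A) = O(A|E)/LR.
Posterior odds = 0.229/(1−0.229) = 0.2970. LR = 0.61/0.45 = 1.3556.
Prior odds = 0.2970/1.3556 = 0.2191, so P(A) = 0.2191/(1+0.2191) ≈ 0.18.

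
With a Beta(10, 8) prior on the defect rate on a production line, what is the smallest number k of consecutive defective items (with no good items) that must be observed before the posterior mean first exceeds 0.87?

After k defective items and 0 good items the posterior is Beta(10+k, 8), with mean (10+k)/(10+8+k).
Set (10+k)/(18+k) > 0.87 and solve: k > (0.87·18 − 10)/(1 − 0.87) = 43.538.
The smallest integer exceeding 43.538 is 44, and checking k=44: (54)/(62) = 0.8710 > 0.87.

k = 44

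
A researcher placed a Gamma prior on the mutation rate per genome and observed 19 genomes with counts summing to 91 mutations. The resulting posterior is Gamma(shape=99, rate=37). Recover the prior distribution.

A Gamma(α, β) prior (rate parametrization) on a Poisson rate with n observations summing to S gives posterior Gamma(α+S, β+n).
So α = 99 − 91 = 8 and β = 37 − 19 = 18.

Gamma(shape=8, rate=18)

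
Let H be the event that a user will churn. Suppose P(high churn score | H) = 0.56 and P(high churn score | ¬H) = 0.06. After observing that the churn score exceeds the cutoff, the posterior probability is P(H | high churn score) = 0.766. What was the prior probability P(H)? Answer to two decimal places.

P(H) = 0.26

Bayes' rule in odds form gives O(H|E) = O(H)·[P(E|H)/P(E|¬H)], hence O(H) = O(H|E)/LR.
Posterior odds = 0.766/(1−0.766) = 3.2735. LR = 0.56/0.06 = 9.3333.
Prior odds = 3.2735/9.3333 = 0.3507, so P(H) = 0.3507/(1+0.3507) ≈ 0.26.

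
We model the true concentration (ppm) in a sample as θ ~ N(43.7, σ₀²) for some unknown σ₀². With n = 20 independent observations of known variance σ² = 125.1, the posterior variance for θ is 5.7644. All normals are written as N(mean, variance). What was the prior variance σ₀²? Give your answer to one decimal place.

σ₀² = 73.5

Posterior precision equals prior precision plus data precision: 1/σ_n² = 1/σ₀² + n/σ².
So 1/σ₀² = 1/5.7644 − 20/125.1 = 0.173479 − 0.159872 = 0.013607.
Hence σ₀² = 1/0.013607 ≈ 73.5.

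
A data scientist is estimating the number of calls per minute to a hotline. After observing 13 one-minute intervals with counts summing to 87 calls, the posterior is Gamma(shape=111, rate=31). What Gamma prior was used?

A Gamma(α, β) prior (rate parametrization) on a Poisson rate with n observations summing to S gives posterior Gamma(α+S, β+n).
So α = 111 − 87 = 24 and β = 31 − 13 = 18.

Gamma(shape=24, rate=18)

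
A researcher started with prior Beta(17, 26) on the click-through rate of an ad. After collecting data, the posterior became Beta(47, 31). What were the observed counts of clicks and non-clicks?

30 clicks and 5 non-clicks

Beta is conjugate to the binomial likelihood: posterior = Beta(a+s, b+f).
Match parameters: s=47−17=30, f=31−26=5.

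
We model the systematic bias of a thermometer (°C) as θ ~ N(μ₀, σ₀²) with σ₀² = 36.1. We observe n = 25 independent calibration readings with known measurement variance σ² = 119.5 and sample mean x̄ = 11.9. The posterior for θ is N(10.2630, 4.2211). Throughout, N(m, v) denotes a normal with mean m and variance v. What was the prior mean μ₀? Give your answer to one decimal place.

μ₀ = -2.1

The posterior mean is a precision-weighted average: μ_n = (τ₀μ₀ + τ_data·x̄)/(τ₀+τ_data), with τ₀=1/σ₀² and τ_data=n/σ².
Here τ₀ = 1/36.1 = 0.027701 and τ_data = 25/119.5 = 0.209205, so τ_n = 0.236906.
Rearranging for μ₀: μ₀ = (μ_n·τ_n − τ_data·x̄)/τ₀ = (10.2630·0.236906 − 0.209205·11.9) / 0.027701 = -0.058173/0.027701 ≈ -2.1.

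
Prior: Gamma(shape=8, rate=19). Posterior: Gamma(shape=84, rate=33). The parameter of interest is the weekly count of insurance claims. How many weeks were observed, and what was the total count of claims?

A Gamma(α, β) prior (rate parametrization) on a Poisson rate with n observations summing to S gives posterior Gamma(α+S, β+n).
Matching: Σxᵢ = 84 − 8 = 76 and n = 33 − 19 = 14.

n = 14 weeks with total 76 claims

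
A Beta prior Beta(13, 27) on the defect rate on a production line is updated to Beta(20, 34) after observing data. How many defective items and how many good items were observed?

A Beta(α, β) prior with s successes and f failures in binomial data gives a Beta(α+s, β+f) posterior.
So s = 20 − 13 = 7 and f = 34 − 27 = 7.

7 defective items and 7 good items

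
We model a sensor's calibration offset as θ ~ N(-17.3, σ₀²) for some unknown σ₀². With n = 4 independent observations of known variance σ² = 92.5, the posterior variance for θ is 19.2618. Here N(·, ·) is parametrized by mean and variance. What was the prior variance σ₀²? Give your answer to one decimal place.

Posterior precision equals prior precision plus data precision: 1/σ_n² = 1/σ₀² + n/σ².
So 1/σ₀² = 1/19.2618 − 4/92.5 = 0.051916 − 0.043243 = 0.008673.
Hence σ₀² = 1/0.008673 ≈ 115.3.

σ₀² = 115.3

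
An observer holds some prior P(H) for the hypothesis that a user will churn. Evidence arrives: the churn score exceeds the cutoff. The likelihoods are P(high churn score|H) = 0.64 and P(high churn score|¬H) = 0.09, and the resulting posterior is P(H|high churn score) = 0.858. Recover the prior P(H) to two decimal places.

P(H) = 0.46

Bayes' rule in odds form gives O(H|E) = O(H)·[P(E|H)/P(E|¬H)], hence O(H) = O(H|E)/LR.
Posterior odds = 0.858/(1−0.858) = 6.0423. LR = 0.64/0.09 = 7.1111.
Prior odds = 6.0423/7.1111 = 0.8497, so P(H) = 0.8497/(1+0.8497) ≈ 0.46.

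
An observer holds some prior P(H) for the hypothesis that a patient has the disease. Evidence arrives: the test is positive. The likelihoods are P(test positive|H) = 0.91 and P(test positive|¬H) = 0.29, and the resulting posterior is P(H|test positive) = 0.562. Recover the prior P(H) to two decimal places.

P(H) = 0.29

In odds form, posterior odds = prior odds × likelihood ratio, so prior odds = posterior odds ÷ LR.
Posterior odds = 0.562/(1−0.562) = 1.2831. LR = 0.91/0.29 = 3.1379.
Prior odds = 1.2831/3.1379 = 0.4089, so P(H) = 0.4089/(1+0.4089) ≈ 0.29.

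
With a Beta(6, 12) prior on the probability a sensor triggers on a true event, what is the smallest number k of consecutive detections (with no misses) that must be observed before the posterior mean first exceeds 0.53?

k = 8

After k detections and 0 misses the posterior is Beta(6+k, 12), with mean (6+k)/(6+12+k).
Set (6+k)/(18+k) > 0.53 and solve: k > (0.53·18 − 6)/(1 − 0.53) = 7.532.
The smallest integer exceeding 7.532 is 8, and checking k=8: (14)/(26) = 0.5385 > 0.53.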